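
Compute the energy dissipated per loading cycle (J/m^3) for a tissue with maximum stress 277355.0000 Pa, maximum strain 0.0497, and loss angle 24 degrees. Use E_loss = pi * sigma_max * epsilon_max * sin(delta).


E_loss = pi * sigma_max * epsilon_max * sin(delta)
delta = 24 deg = 0.4189 rad
sin(delta) = 0.4067
E_loss = pi * 277355.0000 * 0.0497 * 0.4067
E_loss = 17613.9014


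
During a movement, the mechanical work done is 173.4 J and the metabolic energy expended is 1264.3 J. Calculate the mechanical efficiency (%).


eta = (W_mech / E_meta) * 100
eta = (173.4 / 1264.3) * 100
ratio = 0.1372
eta = 13.7151


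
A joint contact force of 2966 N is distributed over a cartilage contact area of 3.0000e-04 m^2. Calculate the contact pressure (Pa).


P = F / A
P = 2966 / 3.0000e-04
P = 9.8867e+06


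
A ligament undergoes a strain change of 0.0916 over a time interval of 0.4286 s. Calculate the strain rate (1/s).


strain_rate = delta_strain / delta_t
strain_rate = 0.0916 / 0.4286
strain_rate = 0.2137


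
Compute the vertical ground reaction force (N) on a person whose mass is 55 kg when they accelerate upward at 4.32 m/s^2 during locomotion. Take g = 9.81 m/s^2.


GRF = m * (g + a)
GRF = 55 * (9.81 + 4.32)
GRF = 55 * 14.1300
GRF = 777.1500


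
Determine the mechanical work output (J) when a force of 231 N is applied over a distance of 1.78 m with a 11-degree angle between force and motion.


W = F * d * cos(theta)
theta = 11 deg = 0.1920 rad
cos(theta) = 0.9816
W = 231 * 1.78 * 0.9816
W = 403.6255


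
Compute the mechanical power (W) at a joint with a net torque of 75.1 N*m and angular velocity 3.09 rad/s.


P = M * omega
P = 75.1 * 3.09
P = 232.0590


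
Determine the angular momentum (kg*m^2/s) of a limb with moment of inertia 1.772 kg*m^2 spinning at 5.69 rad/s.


L = I * omega
L = 1.772 * 5.69
L = 10.0827


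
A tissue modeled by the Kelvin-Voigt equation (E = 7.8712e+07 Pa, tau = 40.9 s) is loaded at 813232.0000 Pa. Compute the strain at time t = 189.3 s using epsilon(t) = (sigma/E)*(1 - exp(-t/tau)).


epsilon(t) = (sigma/E) * (1 - exp(-t/tau))
sigma/E = 813232.0000 / 7.8712e+07 = 0.0103
exp(-t/tau) = exp(-189.3 / 40.9) = 0.0098
epsilon = 0.0103 * (1 - 0.0098)
epsilon = 0.0102


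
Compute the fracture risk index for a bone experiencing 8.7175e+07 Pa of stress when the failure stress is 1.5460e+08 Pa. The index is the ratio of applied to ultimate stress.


FRI = applied / ultimate
FRI = 8.7175e+07 / 1.5460e+08
FRI = 0.5639


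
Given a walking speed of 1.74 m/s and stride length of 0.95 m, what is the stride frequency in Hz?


f = v / stride_length
f = 1.74 / 0.95
f = 1.8316


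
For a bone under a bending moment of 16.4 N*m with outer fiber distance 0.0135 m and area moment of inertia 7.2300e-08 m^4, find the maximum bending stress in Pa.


sigma = M * c / I
sigma = 16.4 * 0.0135 / 7.2300e-08
M * c = 0.2214
sigma = 3.0622e+06


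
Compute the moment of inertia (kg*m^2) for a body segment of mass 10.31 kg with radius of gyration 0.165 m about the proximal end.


I = m * k^2
I = 10.31 * 0.165^2
k^2 = 0.0272
I = 0.2807


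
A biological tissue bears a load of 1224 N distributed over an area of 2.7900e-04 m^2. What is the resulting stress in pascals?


stress = F / A
stress = 1224 / 2.7900e-04
stress = 4.3871e+06


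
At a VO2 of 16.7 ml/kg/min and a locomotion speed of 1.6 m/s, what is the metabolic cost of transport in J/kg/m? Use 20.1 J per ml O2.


Power per kg = VO2 * 20.1 / 60
Power per kg = 16.7 * 20.1 / 60 = 5.5945 W/kg
Cost = power_per_kg / speed
Cost = 5.5945 / 1.6
Cost = 3.4966


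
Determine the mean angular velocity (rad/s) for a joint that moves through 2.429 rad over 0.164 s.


omega = delta_theta / delta_t
omega = 2.429 / 0.164
omega = 14.8110


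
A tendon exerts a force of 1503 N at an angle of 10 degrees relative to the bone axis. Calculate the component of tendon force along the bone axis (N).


F_eff = F_tendon * cos(theta)
theta = 10 deg = 0.1745 rad
cos(theta) = 0.9848
F_eff = 1503 * 0.9848
F_eff = 1480.1661


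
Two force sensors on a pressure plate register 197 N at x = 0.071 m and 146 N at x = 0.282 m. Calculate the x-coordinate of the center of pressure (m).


COP_x = (F1*x1 + F2*x2) / (F1 + F2)
COP_x = (197*0.071 + 146*0.282) / (197 + 146)
Numerator = 55.1590
Denominator = 343
COP_x = 0.1608


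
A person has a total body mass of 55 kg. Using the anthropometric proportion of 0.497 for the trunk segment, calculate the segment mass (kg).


m_segment = body_mass * fraction
m_segment = 55 * 0.497
m_segment = 27.3350


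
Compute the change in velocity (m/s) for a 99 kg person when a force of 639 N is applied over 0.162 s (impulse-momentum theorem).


J = F * dt = 639 * 0.162 = 103.5180 N*s
delta_v = J / m
delta_v = 103.5180 / 99
delta_v = 1.0456


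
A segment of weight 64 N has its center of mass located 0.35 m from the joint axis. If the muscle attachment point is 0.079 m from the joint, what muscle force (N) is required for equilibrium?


F_muscle = W * d_load / d_muscle
F_muscle = 64 * 0.35 / 0.079
Numerator = 22.4000
F_muscle = 283.5443


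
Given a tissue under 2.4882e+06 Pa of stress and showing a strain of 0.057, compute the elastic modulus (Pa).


E = stress / strain
E = 2.4882e+06 / 0.057
E = 4.3653e+07


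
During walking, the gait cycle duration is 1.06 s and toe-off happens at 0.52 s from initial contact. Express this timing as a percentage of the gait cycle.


pct = (event_time / cycle_time) * 100
pct = (0.52 / 1.06) * 100
ratio = 0.4906
pct = 49.0566


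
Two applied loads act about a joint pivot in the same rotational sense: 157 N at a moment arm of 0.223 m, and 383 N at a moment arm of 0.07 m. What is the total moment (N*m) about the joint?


M = F1 * d1 + F2 * d2
M = 157 * 0.223 + 383 * 0.07
M = 35.0110 + 26.8100
M = 61.8210


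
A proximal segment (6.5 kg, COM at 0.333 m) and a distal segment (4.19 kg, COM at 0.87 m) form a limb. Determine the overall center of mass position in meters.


COM = (m1*x1 + m2*x2) / (m1 + m2)
COM = (6.5*0.333 + 4.19*0.87) / (6.5 + 4.19)
Numerator = 5.8098
Denominator = 10.6900
COM = 0.5435


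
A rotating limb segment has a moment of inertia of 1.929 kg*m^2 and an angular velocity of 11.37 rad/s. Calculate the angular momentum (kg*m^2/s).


L = I * omega
L = 1.929 * 11.37
L = 21.9327


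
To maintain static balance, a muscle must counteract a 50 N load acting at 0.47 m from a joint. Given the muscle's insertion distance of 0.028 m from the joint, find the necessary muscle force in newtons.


F_muscle = W * d_load / d_muscle
F_muscle = 50 * 0.47 / 0.028
Numerator = 23.5000
F_muscle = 839.2857


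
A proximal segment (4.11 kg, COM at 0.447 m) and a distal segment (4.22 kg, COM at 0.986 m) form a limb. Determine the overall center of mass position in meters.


COM = (m1*x1 + m2*x2) / (m1 + m2)
COM = (4.11*0.447 + 4.22*0.986) / (4.11 + 4.22)
Numerator = 5.9981
Denominator = 8.3300
COM = 0.7201


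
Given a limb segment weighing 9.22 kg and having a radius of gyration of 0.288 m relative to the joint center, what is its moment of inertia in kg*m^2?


I = m * k^2
I = 9.22 * 0.288^2
k^2 = 0.0829
I = 0.7647


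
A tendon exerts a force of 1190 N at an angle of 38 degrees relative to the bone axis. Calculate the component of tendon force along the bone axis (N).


F_eff = F_tendon * cos(theta)
theta = 38 deg = 0.6632 rad
cos(theta) = 0.7880
F_eff = 1190 * 0.7880
F_eff = 937.7328


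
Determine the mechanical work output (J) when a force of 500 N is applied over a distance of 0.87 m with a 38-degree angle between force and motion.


W = F * d * cos(theta)
theta = 38 deg = 0.6632 rad
cos(theta) = 0.7880
W = 500 * 0.87 * 0.7880
W = 342.7847


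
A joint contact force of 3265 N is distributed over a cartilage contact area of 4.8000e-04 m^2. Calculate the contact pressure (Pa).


P = F / A
P = 3265 / 4.8000e-04
P = 6.8021e+06


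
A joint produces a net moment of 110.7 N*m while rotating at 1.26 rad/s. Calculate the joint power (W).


P = M * omega
P = 110.7 * 1.26
P = 139.4820


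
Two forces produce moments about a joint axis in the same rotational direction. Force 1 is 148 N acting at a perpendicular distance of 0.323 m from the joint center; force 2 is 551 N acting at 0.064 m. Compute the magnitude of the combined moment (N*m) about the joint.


M = F1 * d1 + F2 * d2
M = 148 * 0.323 + 551 * 0.064
M = 47.8040 + 35.2640
M = 83.0680


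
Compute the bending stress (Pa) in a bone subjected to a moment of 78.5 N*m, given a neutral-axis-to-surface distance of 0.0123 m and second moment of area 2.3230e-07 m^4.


sigma = M * c / I
sigma = 78.5 * 0.0123 / 2.3230e-07
M * c = 0.9656
sigma = 4.1565e+06


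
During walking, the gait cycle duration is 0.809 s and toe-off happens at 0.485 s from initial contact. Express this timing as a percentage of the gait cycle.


pct = (event_time / cycle_time) * 100
pct = (0.485 / 0.809) * 100
ratio = 0.5995
pct = 59.9506


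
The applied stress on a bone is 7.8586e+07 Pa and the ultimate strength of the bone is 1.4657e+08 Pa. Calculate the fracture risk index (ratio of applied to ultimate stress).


FRI = applied / ultimate
FRI = 7.8586e+07 / 1.4657e+08
FRI = 0.5362


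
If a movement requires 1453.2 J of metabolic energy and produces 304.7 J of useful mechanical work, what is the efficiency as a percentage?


eta = (W_mech / E_meta) * 100
eta = (304.7 / 1453.2) * 100
ratio = 0.2097
eta = 20.9675


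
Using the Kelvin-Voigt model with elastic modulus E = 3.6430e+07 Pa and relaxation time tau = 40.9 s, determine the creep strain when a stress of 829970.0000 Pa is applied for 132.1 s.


epsilon(t) = (sigma/E) * (1 - exp(-t/tau))
sigma/E = 829970.0000 / 3.6430e+07 = 0.0228
exp(-t/tau) = exp(-132.1 / 40.9) = 0.0396
epsilon = 0.0228 * (1 - 0.0396)
epsilon = 0.0219


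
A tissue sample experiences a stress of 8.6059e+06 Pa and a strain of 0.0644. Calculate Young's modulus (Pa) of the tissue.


E = stress / strain
E = 8.6059e+06 / 0.0644
E = 1.3363e+08


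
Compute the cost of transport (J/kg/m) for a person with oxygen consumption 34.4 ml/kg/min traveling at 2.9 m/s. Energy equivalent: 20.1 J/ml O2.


Power per kg = VO2 * 20.1 / 60
Power per kg = 34.4 * 20.1 / 60 = 11.5240 W/kg
Cost = power_per_kg / speed
Cost = 11.5240 / 2.9
Cost = 3.9738


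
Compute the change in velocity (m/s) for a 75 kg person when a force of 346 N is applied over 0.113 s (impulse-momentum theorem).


J = F * dt = 346 * 0.113 = 39.0980 N*s
delta_v = J / m
delta_v = 39.0980 / 75
delta_v = 0.5213


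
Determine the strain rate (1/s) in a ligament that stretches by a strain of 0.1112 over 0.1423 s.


strain_rate = delta_strain / delta_t
strain_rate = 0.1112 / 0.1423
strain_rate = 0.7814


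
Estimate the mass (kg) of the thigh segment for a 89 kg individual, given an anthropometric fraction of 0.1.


m_segment = body_mass * fraction
m_segment = 89 * 0.1
m_segment = 8.9000


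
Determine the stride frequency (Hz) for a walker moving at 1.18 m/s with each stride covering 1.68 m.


f = v / stride_length
f = 1.18 / 1.68
f = 0.7024


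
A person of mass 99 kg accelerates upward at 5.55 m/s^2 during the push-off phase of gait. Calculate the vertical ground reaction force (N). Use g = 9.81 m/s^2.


GRF = m * (g + a)
GRF = 99 * (9.81 + 5.55)
GRF = 99 * 15.3600
GRF = 1520.6400


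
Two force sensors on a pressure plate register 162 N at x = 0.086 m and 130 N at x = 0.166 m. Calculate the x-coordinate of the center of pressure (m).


COP_x = (F1*x1 + F2*x2) / (F1 + F2)
COP_x = (162*0.086 + 130*0.166) / (162 + 130)
Numerator = 35.5120
Denominator = 292
COP_x = 0.1216


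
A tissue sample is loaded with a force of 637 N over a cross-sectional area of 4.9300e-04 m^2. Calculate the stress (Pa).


stress = F / A
stress = 637 / 4.9300e-04
stress = 1.2921e+06


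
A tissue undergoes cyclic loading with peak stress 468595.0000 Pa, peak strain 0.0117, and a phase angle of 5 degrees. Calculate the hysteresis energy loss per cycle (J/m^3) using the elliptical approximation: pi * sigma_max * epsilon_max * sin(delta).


E_loss = pi * sigma_max * epsilon_max * sin(delta)
delta = 5 deg = 0.0873 rad
sin(delta) = 0.0872
E_loss = pi * 468595.0000 * 0.0117 * 0.0872
E_loss = 1501.1683


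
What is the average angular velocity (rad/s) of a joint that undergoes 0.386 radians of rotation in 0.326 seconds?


omega = delta_theta / delta_t
omega = 0.386 / 0.326
omega = 1.1840


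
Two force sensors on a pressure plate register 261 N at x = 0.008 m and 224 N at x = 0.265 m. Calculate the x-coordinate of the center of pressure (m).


COP_x = (F1*x1 + F2*x2) / (F1 + F2)
COP_x = (261*0.008 + 224*0.265) / (261 + 224)
Numerator = 61.4480
Denominator = 485
COP_x = 0.1267


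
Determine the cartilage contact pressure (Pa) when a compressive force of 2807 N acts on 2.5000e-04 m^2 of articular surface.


P = F / A
P = 2807 / 2.5000e-04
P = 1.1228e+07


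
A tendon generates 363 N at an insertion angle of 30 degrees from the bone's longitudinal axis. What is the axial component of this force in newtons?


F_eff = F_tendon * cos(theta)
theta = 30 deg = 0.5236 rad
cos(theta) = 0.8660
F_eff = 363 * 0.8660
F_eff = 314.3672


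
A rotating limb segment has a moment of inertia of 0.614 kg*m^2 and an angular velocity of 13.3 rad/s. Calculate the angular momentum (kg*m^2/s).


L = I * omega
L = 0.614 * 13.3
L = 8.1662


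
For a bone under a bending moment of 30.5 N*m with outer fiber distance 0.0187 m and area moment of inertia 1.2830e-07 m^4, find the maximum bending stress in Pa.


sigma = M * c / I
sigma = 30.5 * 0.0187 / 1.2830e-07
M * c = 0.5704
sigma = 4.4454e+06


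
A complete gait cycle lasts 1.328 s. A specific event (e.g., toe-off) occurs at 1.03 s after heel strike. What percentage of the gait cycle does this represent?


pct = (event_time / cycle_time) * 100
pct = (1.03 / 1.328) * 100
ratio = 0.7756
pct = 77.5602


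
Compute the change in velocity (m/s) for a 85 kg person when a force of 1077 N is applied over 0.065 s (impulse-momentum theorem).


J = F * dt = 1077 * 0.065 = 70.0050 N*s
delta_v = J / m
delta_v = 70.0050 / 85
delta_v = 0.8236


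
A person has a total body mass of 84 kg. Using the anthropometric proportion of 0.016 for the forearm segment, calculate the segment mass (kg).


m_segment = body_mass * fraction
m_segment = 84 * 0.016
m_segment = 1.3440


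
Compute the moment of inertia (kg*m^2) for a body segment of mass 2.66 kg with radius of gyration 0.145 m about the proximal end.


I = m * k^2
I = 2.66 * 0.145^2
k^2 = 0.0210
I = 0.0559


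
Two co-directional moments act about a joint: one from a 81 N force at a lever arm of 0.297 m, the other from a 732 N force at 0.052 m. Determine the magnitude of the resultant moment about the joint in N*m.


M = F1 * d1 + F2 * d2
M = 81 * 0.297 + 732 * 0.052
M = 24.0570 + 38.0640
M = 62.1210


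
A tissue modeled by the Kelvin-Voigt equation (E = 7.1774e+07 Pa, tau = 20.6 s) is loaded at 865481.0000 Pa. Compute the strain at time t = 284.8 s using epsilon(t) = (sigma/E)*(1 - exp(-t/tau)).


epsilon(t) = (sigma/E) * (1 - exp(-t/tau))
sigma/E = 865481.0000 / 7.1774e+07 = 0.0121
exp(-t/tau) = exp(-284.8 / 20.6) = 9.9032e-07
epsilon = 0.0121 * (1 - 9.9032e-07)
epsilon = 0.0121


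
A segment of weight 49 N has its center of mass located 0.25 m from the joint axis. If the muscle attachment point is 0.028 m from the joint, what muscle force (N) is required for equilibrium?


F_muscle = W * d_load / d_muscle
F_muscle = 49 * 0.25 / 0.028
Numerator = 12.2500
F_muscle = 437.5000


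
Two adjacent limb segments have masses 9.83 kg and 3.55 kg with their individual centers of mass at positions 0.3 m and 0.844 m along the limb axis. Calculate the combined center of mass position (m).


COM = (m1*x1 + m2*x2) / (m1 + m2)
COM = (9.83*0.3 + 3.55*0.844) / (9.83 + 3.55)
Numerator = 5.9452
Denominator = 13.3800
COM = 0.4443


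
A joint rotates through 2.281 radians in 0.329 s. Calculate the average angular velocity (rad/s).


omega = delta_theta / delta_t
omega = 2.281 / 0.329
omega = 6.9331


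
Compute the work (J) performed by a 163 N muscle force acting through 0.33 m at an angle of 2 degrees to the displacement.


W = F * d * cos(theta)
theta = 2 deg = 0.0349 rad
cos(theta) = 0.9994
W = 163 * 0.33 * 0.9994
W = 53.7572


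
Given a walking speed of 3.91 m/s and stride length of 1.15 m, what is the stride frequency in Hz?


f = v / stride_length
f = 3.91 / 1.15
f = 3.4000


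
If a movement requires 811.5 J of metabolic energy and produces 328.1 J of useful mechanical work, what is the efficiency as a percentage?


eta = (W_mech / E_meta) * 100
eta = (328.1 / 811.5) * 100
ratio = 0.4043
eta = 40.4313


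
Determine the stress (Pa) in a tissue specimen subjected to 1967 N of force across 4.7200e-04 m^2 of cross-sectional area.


stress = F / A
stress = 1967 / 4.7200e-04
stress = 4.1674e+06


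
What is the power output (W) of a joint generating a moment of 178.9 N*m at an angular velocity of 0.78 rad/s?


P = M * omega
P = 178.9 * 0.78
P = 139.5420


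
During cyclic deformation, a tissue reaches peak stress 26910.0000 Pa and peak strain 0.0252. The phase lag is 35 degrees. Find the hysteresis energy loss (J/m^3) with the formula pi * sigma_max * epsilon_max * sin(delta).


E_loss = pi * sigma_max * epsilon_max * sin(delta)
delta = 35 deg = 0.6109 rad
sin(delta) = 0.5736
E_loss = pi * 26910.0000 * 0.0252 * 0.5736
E_loss = 1221.9556


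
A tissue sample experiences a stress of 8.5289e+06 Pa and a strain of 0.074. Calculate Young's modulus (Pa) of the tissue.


E = stress / strain
E = 8.5289e+06 / 0.074
E = 1.1526e+08


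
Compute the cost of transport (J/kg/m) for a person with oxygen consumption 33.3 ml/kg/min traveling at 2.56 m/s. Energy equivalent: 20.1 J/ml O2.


Power per kg = VO2 * 20.1 / 60
Power per kg = 33.3 * 20.1 / 60 = 11.1555 W/kg
Cost = power_per_kg / speed
Cost = 11.1555 / 2.56
Cost = 4.3576


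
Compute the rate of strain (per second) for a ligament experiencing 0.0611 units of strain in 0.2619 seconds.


strain_rate = delta_strain / delta_t
strain_rate = 0.0611 / 0.2619
strain_rate = 0.2333


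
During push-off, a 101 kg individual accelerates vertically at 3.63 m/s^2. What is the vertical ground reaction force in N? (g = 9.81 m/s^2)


GRF = m * (g + a)
GRF = 101 * (9.81 + 3.63)
GRF = 101 * 13.4400
GRF = 1357.4400


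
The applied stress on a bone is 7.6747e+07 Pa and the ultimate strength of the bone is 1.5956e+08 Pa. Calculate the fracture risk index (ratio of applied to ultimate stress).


FRI = applied / ultimate
FRI = 7.6747e+07 / 1.5956e+08
FRI = 0.4810


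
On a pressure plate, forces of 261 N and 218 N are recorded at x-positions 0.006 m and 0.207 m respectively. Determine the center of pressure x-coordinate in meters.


COP_x = (F1*x1 + F2*x2) / (F1 + F2)
COP_x = (261*0.006 + 218*0.207) / (261 + 218)
Numerator = 46.6920
Denominator = 479
COP_x = 0.0975


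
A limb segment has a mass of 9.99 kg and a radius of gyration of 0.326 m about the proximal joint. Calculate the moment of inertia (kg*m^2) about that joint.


I = m * k^2
I = 9.99 * 0.326^2
k^2 = 0.1063
I = 1.0617


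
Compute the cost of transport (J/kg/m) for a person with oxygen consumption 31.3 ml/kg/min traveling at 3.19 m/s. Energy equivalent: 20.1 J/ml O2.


Power per kg = VO2 * 20.1 / 60
Power per kg = 31.3 * 20.1 / 60 = 10.4855 W/kg
Cost = power_per_kg / speed
Cost = 10.4855 / 3.19
Cost = 3.2870


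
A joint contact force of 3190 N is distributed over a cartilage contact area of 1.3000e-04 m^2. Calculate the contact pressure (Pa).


P = F / A
P = 3190 / 1.3000e-04
P = 2.4538e+07


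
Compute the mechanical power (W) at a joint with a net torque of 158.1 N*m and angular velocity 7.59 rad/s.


P = M * omega
P = 158.1 * 7.59
P = 1199.9790


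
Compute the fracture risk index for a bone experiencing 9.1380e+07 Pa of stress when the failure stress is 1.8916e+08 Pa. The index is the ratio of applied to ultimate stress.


FRI = applied / ultimate
FRI = 9.1380e+07 / 1.8916e+08
FRI = 0.4831


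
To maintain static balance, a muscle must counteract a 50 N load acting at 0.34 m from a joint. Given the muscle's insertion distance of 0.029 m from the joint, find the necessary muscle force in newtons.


F_muscle = W * d_load / d_muscle
F_muscle = 50 * 0.34 / 0.029
Numerator = 17.0000
F_muscle = 586.2069


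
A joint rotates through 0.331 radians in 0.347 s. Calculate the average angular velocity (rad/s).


omega = delta_theta / delta_t
omega = 0.331 / 0.347
omega = 0.9539


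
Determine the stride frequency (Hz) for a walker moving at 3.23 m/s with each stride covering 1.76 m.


f = v / stride_length
f = 3.23 / 1.76
f = 1.8352


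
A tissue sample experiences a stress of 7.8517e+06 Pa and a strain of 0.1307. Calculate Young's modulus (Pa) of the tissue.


E = stress / strain
E = 7.8517e+06 / 0.1307
E = 6.0074e+07


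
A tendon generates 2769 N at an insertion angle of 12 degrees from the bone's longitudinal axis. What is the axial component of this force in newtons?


F_eff = F_tendon * cos(theta)
theta = 12 deg = 0.2094 rad
cos(theta) = 0.9781
F_eff = 2769 * 0.9781
F_eff = 2708.4907


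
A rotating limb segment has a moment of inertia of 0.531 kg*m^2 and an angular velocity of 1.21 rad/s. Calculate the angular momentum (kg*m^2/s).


L = I * omega
L = 0.531 * 1.21
L = 0.6425


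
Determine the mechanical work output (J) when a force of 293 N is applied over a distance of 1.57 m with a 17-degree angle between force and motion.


W = F * d * cos(theta)
theta = 17 deg = 0.2967 rad
cos(theta) = 0.9563
W = 293 * 1.57 * 0.9563
W = 439.9098


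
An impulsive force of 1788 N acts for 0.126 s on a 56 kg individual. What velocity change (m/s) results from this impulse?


J = F * dt = 1788 * 0.126 = 225.2880 N*s
delta_v = J / m
delta_v = 225.2880 / 56
delta_v = 4.0230


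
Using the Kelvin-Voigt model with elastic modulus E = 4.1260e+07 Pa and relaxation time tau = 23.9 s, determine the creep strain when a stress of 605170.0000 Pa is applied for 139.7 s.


epsilon(t) = (sigma/E) * (1 - exp(-t/tau))
sigma/E = 605170.0000 / 4.1260e+07 = 0.0147
exp(-t/tau) = exp(-139.7 / 23.9) = 0.0029
epsilon = 0.0147 * (1 - 0.0029)
epsilon = 0.0146


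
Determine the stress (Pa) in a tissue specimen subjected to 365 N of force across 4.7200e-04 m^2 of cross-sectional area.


stress = F / A
stress = 365 / 4.7200e-04
stress = 773305.0847


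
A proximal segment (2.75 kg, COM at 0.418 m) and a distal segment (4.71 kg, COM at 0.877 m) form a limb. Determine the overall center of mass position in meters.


COM = (m1*x1 + m2*x2) / (m1 + m2)
COM = (2.75*0.418 + 4.71*0.877) / (2.75 + 4.71)
Numerator = 5.2802
Denominator = 7.4600
COM = 0.7078


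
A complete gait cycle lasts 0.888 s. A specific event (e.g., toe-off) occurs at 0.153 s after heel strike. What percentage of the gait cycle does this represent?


pct = (event_time / cycle_time) * 100
pct = (0.153 / 0.888) * 100
ratio = 0.1723
pct = 17.2297


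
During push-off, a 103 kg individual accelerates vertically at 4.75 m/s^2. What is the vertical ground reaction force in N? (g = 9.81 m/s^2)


GRF = m * (g + a)
GRF = 103 * (9.81 + 4.75)
GRF = 103 * 14.5600
GRF = 1499.6800


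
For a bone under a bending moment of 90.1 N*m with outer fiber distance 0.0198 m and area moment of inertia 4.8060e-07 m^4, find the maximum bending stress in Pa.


sigma = M * c / I
sigma = 90.1 * 0.0198 / 4.8060e-07
M * c = 1.7840
sigma = 3.7120e+06


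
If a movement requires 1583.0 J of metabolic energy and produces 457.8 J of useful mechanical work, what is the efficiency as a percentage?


eta = (W_mech / E_meta) * 100
eta = (457.8 / 1583.0) * 100
ratio = 0.2892
eta = 28.9198


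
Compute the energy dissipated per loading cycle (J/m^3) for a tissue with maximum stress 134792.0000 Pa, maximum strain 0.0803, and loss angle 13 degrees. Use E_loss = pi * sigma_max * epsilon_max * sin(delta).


E_loss = pi * sigma_max * epsilon_max * sin(delta)
delta = 13 deg = 0.2269 rad
sin(delta) = 0.2250
E_loss = pi * 134792.0000 * 0.0803 * 0.2250
E_loss = 7649.2273


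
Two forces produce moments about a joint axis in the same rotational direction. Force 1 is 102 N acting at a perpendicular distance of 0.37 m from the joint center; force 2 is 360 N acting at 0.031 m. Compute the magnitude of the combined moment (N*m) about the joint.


M = F1 * d1 + F2 * d2
M = 102 * 0.37 + 360 * 0.031
M = 37.7400 + 11.1600
M = 48.9000


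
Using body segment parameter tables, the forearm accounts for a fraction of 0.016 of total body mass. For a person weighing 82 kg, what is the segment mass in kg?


m_segment = body_mass * fraction
m_segment = 82 * 0.016
m_segment = 1.3120


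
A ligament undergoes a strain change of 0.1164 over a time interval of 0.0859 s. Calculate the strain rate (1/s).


strain_rate = delta_strain / delta_t
strain_rate = 0.1164 / 0.0859
strain_rate = 1.3551


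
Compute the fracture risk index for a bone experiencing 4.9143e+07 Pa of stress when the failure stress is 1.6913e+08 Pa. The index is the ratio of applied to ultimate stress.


FRI = applied / ultimate
FRI = 4.9143e+07 / 1.6913e+08
FRI = 0.2906


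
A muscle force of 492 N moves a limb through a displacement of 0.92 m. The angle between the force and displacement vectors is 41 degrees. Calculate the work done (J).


W = F * d * cos(theta)
theta = 41 deg = 0.7156 rad
cos(theta) = 0.7547
W = 492 * 0.92 * 0.7547
W = 341.6117


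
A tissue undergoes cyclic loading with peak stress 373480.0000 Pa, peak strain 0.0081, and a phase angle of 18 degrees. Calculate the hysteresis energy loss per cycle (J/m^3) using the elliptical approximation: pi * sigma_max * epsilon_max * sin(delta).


E_loss = pi * sigma_max * epsilon_max * sin(delta)
delta = 18 deg = 0.3142 rad
sin(delta) = 0.3090
E_loss = pi * 373480.0000 * 0.0081 * 0.3090
E_loss = 2936.8692


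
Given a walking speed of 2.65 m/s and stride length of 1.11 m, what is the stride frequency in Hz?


f = v / stride_length
f = 2.65 / 1.11
f = 2.3874


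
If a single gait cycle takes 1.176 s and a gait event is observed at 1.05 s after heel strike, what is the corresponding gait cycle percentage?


pct = (event_time / cycle_time) * 100
pct = (1.05 / 1.176) * 100
ratio = 0.8929
pct = 89.2857


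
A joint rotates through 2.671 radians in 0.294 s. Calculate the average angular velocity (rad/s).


omega = delta_theta / delta_t
omega = 2.671 / 0.294
omega = 9.0850


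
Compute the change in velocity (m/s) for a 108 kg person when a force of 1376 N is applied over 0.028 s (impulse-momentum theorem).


J = F * dt = 1376 * 0.028 = 38.5280 N*s
delta_v = J / m
delta_v = 38.5280 / 108
delta_v = 0.3567


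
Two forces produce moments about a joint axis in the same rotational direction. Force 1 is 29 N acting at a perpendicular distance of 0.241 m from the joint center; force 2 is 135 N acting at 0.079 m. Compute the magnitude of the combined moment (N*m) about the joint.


M = F1 * d1 + F2 * d2
M = 29 * 0.241 + 135 * 0.079
M = 6.9890 + 10.6650
M = 17.6540


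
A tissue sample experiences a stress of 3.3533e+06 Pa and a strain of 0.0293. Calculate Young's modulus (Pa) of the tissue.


E = stress / strain
E = 3.3533e+06 / 0.0293
E = 1.1445e+08


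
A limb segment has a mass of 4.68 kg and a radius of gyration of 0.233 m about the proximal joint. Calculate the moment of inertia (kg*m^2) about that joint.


I = m * k^2
I = 4.68 * 0.233^2
k^2 = 0.0543
I = 0.2541


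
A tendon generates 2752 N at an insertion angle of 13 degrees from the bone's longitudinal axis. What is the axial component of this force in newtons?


F_eff = F_tendon * cos(theta)
theta = 13 deg = 0.2269 rad
cos(theta) = 0.9744
F_eff = 2752 * 0.9744
F_eff = 2681.4664


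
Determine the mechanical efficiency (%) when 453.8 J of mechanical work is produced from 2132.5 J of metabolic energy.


eta = (W_mech / E_meta) * 100
eta = (453.8 / 2132.5) * 100
ratio = 0.2128
eta = 21.2802


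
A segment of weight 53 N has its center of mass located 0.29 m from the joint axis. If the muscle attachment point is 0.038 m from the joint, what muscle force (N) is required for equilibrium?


F_muscle = W * d_load / d_muscle
F_muscle = 53 * 0.29 / 0.038
Numerator = 15.3700
F_muscle = 404.4737


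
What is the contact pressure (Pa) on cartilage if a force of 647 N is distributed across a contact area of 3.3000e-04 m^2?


P = F / A
P = 647 / 3.3000e-04
P = 1.9606e+06


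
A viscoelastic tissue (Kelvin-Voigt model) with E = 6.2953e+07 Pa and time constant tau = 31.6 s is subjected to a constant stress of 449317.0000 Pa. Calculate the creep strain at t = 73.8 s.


epsilon(t) = (sigma/E) * (1 - exp(-t/tau))
sigma/E = 449317.0000 / 6.2953e+07 = 0.0071
exp(-t/tau) = exp(-73.8 / 31.6) = 0.0968
epsilon = 0.0071 * (1 - 0.0968)
epsilon = 0.0064


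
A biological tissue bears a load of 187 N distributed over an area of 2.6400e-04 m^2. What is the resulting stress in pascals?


stress = F / A
stress = 187 / 2.6400e-04
stress = 708333.3333


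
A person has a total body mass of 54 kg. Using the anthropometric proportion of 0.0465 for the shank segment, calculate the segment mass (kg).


m_segment = body_mass * fraction
m_segment = 54 * 0.0465
m_segment = 2.5110


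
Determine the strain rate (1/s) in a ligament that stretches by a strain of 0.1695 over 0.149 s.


strain_rate = delta_strain / delta_t
strain_rate = 0.1695 / 0.149
strain_rate = 1.1376


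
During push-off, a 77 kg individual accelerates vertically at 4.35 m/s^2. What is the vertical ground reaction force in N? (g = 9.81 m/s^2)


GRF = m * (g + a)
GRF = 77 * (9.81 + 4.35)
GRF = 77 * 14.1600
GRF = 1090.3200


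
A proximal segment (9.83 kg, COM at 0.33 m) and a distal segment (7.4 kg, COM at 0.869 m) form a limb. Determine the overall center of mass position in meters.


COM = (m1*x1 + m2*x2) / (m1 + m2)
COM = (9.83*0.33 + 7.4*0.869) / (9.83 + 7.4)
Numerator = 9.6745
Denominator = 17.2300
COM = 0.5615


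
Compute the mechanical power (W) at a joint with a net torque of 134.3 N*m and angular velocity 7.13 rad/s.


P = M * omega
P = 134.3 * 7.13
P = 957.5590


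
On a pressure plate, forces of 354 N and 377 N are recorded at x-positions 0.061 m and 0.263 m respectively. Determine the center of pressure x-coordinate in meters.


COP_x = (F1*x1 + F2*x2) / (F1 + F2)
COP_x = (354*0.061 + 377*0.263) / (354 + 377)
Numerator = 120.7450
Denominator = 731
COP_x = 0.1652


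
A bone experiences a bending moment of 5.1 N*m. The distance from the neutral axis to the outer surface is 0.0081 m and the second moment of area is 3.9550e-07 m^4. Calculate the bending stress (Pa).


sigma = M * c / I
sigma = 5.1 * 0.0081 / 3.9550e-07
M * c = 0.0413
sigma = 104450.0632


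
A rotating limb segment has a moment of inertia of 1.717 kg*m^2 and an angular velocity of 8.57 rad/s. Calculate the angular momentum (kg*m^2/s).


L = I * omega
L = 1.717 * 8.57
L = 14.7147


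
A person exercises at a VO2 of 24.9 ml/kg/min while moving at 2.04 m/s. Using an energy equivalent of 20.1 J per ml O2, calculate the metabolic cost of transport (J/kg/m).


Power per kg = VO2 * 20.1 / 60
Power per kg = 24.9 * 20.1 / 60 = 8.3415 W/kg
Cost = power_per_kg / speed
Cost = 8.3415 / 2.04
Cost = 4.0890


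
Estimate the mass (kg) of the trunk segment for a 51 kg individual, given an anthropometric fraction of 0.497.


m_segment = body_mass * fraction
m_segment = 51 * 0.497
m_segment = 25.3470


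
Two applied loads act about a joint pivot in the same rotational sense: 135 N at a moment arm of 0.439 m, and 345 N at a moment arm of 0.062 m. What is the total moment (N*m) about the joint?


M = F1 * d1 + F2 * d2
M = 135 * 0.439 + 345 * 0.062
M = 59.2650 + 21.3900
M = 80.6550


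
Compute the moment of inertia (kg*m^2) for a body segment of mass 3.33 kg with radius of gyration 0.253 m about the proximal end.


I = m * k^2
I = 3.33 * 0.253^2
k^2 = 0.0640
I = 0.2131


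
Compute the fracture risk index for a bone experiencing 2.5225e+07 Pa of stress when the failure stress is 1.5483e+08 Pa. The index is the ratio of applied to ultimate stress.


FRI = applied / ultimate
FRI = 2.5225e+07 / 1.5483e+08
FRI = 0.1629


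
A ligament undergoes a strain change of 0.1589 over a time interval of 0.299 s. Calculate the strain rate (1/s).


strain_rate = delta_strain / delta_t
strain_rate = 0.1589 / 0.299
strain_rate = 0.5314


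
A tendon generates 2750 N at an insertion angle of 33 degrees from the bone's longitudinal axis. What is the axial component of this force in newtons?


F_eff = F_tendon * cos(theta)
theta = 33 deg = 0.5760 rad
cos(theta) = 0.8387
F_eff = 2750 * 0.8387
F_eff = 2306.3441


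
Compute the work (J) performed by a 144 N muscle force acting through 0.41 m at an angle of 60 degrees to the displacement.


W = F * d * cos(theta)
theta = 60 deg = 1.0472 rad
cos(theta) = 0.5000
W = 144 * 0.41 * 0.5000
W = 29.5200


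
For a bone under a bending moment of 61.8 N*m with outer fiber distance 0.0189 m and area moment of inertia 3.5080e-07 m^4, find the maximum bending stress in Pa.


sigma = M * c / I
sigma = 61.8 * 0.0189 / 3.5080e-07
M * c = 1.1680
sigma = 3.3296e+06


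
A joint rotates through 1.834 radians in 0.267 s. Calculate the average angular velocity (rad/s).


omega = delta_theta / delta_t
omega = 1.834 / 0.267
omega = 6.8689


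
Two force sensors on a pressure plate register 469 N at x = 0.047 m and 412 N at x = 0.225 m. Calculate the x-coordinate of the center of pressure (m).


COP_x = (F1*x1 + F2*x2) / (F1 + F2)
COP_x = (469*0.047 + 412*0.225) / (469 + 412)
Numerator = 114.7430
Denominator = 881
COP_x = 0.1302


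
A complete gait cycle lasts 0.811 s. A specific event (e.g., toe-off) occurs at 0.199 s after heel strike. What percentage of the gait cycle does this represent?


pct = (event_time / cycle_time) * 100
pct = (0.199 / 0.811) * 100
ratio = 0.2454
pct = 24.5376


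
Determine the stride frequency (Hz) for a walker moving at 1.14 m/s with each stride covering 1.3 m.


f = v / stride_length
f = 1.14 / 1.3
f = 0.8769


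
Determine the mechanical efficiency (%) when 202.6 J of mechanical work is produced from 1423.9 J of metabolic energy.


eta = (W_mech / E_meta) * 100
eta = (202.6 / 1423.9) * 100
ratio = 0.1423
eta = 14.2285


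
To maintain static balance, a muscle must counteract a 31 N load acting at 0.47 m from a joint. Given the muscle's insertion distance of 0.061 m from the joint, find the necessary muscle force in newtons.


F_muscle = W * d_load / d_muscle
F_muscle = 31 * 0.47 / 0.061
Numerator = 14.5700
F_muscle = 238.8525


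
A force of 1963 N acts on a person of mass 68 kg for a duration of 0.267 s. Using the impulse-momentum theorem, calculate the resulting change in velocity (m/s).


J = F * dt = 1963 * 0.267 = 524.1210 N*s
delta_v = J / m
delta_v = 524.1210 / 68
delta_v = 7.7077


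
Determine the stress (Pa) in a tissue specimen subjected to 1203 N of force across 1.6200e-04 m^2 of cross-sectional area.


stress = F / A
stress = 1203 / 1.6200e-04
stress = 7.4259e+06


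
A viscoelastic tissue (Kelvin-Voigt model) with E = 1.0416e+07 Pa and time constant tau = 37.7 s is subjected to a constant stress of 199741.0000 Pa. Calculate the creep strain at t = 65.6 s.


epsilon(t) = (sigma/E) * (1 - exp(-t/tau))
sigma/E = 199741.0000 / 1.0416e+07 = 0.0192
exp(-t/tau) = exp(-65.6 / 37.7) = 0.1755
epsilon = 0.0192 * (1 - 0.1755)
epsilon = 0.0158


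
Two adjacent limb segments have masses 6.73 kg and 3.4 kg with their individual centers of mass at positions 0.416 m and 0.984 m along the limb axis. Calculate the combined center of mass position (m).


COM = (m1*x1 + m2*x2) / (m1 + m2)
COM = (6.73*0.416 + 3.4*0.984) / (6.73 + 3.4)
Numerator = 6.1453
Denominator = 10.1300
COM = 0.6066


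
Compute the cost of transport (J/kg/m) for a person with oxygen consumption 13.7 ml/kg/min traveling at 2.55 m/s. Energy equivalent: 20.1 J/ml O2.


Power per kg = VO2 * 20.1 / 60
Power per kg = 13.7 * 20.1 / 60 = 4.5895 W/kg
Cost = power_per_kg / speed
Cost = 4.5895 / 2.55
Cost = 1.7998


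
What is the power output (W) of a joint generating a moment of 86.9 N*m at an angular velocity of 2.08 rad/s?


P = M * omega
P = 86.9 * 2.08
P = 180.7520


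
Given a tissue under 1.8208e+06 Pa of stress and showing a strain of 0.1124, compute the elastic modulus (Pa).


E = stress / strain
E = 1.8208e+06 / 0.1124
E = 1.6199e+07


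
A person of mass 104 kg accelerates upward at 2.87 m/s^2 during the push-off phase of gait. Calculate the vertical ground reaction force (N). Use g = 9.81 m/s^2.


GRF = m * (g + a)
GRF = 104 * (9.81 + 2.87)
GRF = 104 * 12.6800
GRF = 1318.7200


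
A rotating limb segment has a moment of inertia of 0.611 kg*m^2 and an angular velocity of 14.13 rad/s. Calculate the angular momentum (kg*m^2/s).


L = I * omega
L = 0.611 * 14.13
L = 8.6334


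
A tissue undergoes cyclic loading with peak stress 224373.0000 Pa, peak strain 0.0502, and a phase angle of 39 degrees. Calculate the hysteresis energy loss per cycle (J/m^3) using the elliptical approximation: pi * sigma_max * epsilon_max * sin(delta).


E_loss = pi * sigma_max * epsilon_max * sin(delta)
delta = 39 deg = 0.6807 rad
sin(delta) = 0.6293
E_loss = pi * 224373.0000 * 0.0502 * 0.6293
E_loss = 22268.7576


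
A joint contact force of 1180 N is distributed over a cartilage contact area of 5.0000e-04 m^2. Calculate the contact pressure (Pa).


P = F / A
P = 1180 / 5.0000e-04
P = 2.3600e+06


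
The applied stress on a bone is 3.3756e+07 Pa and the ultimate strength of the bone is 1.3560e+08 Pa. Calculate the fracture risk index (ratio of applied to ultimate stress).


FRI = applied / ultimate
FRI = 3.3756e+07 / 1.3560e+08
FRI = 0.2489


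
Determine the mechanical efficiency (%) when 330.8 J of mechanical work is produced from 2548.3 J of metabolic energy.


eta = (W_mech / E_meta) * 100
eta = (330.8 / 2548.3) * 100
ratio = 0.1298
eta = 12.9812


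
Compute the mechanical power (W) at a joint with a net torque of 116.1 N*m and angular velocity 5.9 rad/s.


P = M * omega
P = 116.1 * 5.9
P = 684.9900


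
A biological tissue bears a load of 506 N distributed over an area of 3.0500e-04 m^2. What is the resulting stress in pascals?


stress = F / A
stress = 506 / 3.0500e-04
stress = 1.6590e+06


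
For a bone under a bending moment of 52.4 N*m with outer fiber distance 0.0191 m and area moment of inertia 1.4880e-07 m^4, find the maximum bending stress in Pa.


sigma = M * c / I
sigma = 52.4 * 0.0191 / 1.4880e-07
M * c = 1.0008
sigma = 6.7261e+06


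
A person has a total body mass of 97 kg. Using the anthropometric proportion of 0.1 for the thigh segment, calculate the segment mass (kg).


m_segment = body_mass * fraction
m_segment = 97 * 0.1
m_segment = 9.7000


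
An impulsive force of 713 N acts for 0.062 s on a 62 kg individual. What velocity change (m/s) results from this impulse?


J = F * dt = 713 * 0.062 = 44.2060 N*s
delta_v = J / m
delta_v = 44.2060 / 62
delta_v = 0.7130


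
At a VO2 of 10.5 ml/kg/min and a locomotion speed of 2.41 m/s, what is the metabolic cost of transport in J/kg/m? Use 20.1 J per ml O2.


Power per kg = VO2 * 20.1 / 60
Power per kg = 10.5 * 20.1 / 60 = 3.5175 W/kg
Cost = power_per_kg / speed
Cost = 3.5175 / 2.41
Cost = 1.4595
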